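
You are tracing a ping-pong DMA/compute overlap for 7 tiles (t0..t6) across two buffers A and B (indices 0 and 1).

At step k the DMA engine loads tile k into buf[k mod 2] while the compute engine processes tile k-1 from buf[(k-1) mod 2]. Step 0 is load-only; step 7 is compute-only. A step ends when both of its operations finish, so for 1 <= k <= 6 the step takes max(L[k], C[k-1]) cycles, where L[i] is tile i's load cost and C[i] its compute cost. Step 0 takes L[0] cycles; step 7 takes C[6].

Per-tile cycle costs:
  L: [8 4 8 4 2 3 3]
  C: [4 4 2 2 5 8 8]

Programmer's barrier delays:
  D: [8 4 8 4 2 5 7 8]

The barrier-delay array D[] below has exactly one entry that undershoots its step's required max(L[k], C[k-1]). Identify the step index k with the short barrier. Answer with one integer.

hazard at step 6

k=0 barrier L[0]=8→8c, D[0]=8 ok
k=1 barrier max(L[1]=4,C[0]=4)→4c, D[1]=4 ok
k=2 barrier max(L[2]=8,C[1]=4)→8c, D[2]=8 ok
k=3 barrier max(L[3]=4,C[2]=2)→4c, D[3]=4 ok
k=4 barrier max(L[4]=2,C[3]=2)→2c, D[4]=2 ok
k=5 barrier max(L[5]=3,C[4]=5)→5c, D[5]=5 ok
k=6 barrier max(L[6]=3,C[5]=8)→8c, D[6]=7 SHORT
k=7 barrier C[6]=8→8c, D[7]=8 ok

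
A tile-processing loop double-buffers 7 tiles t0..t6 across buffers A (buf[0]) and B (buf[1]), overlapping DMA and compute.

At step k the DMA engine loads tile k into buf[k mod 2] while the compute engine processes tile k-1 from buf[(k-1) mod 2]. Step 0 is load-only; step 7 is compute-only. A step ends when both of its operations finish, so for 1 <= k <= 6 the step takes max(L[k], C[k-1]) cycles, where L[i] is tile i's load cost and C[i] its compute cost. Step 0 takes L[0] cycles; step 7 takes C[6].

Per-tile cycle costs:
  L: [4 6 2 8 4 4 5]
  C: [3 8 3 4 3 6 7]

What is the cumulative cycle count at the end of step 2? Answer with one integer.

end_cycle[2] = 18

k=0 load=t0/4c comp=- wait=4 total=4
k=1 load=t1/6c comp=t0/3c wait=6 total=10
k=2 load=t2/2c comp=t1/8c wait=8 total=18
k=3 load=t3/8c comp=t2/3c wait=8 total=26
k=4 load=t4/4c comp=t3/4c wait=4 total=30
k=5 load=t5/4c comp=t4/3c wait=4 total=34
k=6 load=t6/5c comp=t5/6c wait=6 total=40
k=7 load=- comp=t6/7c wait=7 total=47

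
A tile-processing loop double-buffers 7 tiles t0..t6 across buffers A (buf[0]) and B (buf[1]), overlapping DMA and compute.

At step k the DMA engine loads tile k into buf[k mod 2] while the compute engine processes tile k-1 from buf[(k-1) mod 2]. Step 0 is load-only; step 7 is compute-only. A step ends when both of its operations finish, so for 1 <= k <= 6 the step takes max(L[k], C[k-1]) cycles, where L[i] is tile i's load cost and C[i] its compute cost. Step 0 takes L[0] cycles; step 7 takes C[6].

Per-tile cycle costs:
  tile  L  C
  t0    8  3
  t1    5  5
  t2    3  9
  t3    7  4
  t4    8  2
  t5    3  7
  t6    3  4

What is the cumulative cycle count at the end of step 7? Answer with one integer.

end_cycle[7] = 49

step 0: L[0]=8 → dur=8, Σ=8 | A=load:t0 B=idle [load-only]
step 1: L[1]=5 C[0]=3 → dur=5, Σ=13 | A=compute:t0 B=load:t1 [load-bound]
step 2: L[2]=3 C[1]=5 → dur=5, Σ=18 | A=load:t2 B=compute:t1 [compute-bound]
step 3: L[3]=7 C[2]=9 → dur=9, Σ=27 | A=compute:t2 B=load:t3 [compute-bound]
step 4: L[4]=8 C[3]=4 → dur=8, Σ=35 | A=load:t4 B=compute:t3 [load-bound]
step 5: L[5]=3 C[4]=2 → dur=3, Σ=38 | A=compute:t4 B=load:t5 [load-bound]
step 6: L[6]=3 C[5]=7 → dur=7, Σ=45 | A=load:t6 B=compute:t5 [compute-bound]
step 7: C[6]=4 → dur=4, Σ=49 | A=compute:t6 B=idle [compute-only]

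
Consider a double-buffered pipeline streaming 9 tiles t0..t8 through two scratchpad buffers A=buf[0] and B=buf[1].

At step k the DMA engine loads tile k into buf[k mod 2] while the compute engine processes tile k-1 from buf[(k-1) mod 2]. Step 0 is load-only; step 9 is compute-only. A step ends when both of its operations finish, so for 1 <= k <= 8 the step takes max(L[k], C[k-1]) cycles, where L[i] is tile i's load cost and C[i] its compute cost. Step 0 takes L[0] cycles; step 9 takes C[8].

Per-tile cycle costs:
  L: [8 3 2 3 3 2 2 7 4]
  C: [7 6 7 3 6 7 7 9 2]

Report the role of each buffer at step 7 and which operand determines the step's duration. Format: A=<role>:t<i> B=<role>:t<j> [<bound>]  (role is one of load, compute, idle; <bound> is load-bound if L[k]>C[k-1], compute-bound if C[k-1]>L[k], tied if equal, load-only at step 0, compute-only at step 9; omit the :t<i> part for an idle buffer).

step 7: A=compute:t6 B=load:t7 [tied]

  0. 8=8c; end=8; A:t0 B:-
  1. max(3,7)=7c; end=15; A:t0 B:t1
  2. max(2,6)=6c; end=21; A:t2 B:t1
  3. max(3,7)=7c; end=28; A:t2 B:t3
  4. max(3,3)=3c; end=31; A:t4 B:t3
  5. max(2,6)=6c; end=37; A:t4 B:t5
  6. max(2,7)=7c; end=44; A:t6 B:t5
  7. max(7,7)=7c; end=51; A:t6 B:t7
  8. max(4,9)=9c; end=60; A:t8 B:t7
  9. 2=2c; end=62; A:t8 B:t7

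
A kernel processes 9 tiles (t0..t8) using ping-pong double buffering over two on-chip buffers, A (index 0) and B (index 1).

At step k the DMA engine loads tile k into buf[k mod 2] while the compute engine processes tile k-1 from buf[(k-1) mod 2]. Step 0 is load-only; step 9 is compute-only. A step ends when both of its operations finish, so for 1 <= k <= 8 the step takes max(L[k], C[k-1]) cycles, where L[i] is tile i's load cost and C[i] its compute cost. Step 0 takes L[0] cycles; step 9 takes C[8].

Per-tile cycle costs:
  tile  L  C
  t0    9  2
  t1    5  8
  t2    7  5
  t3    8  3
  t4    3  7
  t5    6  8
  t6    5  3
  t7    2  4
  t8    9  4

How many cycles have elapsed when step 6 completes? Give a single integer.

step 0: L[0]=9 → dur=9, Σ=9 | A=load:t0 B=idle [load-only]
step 1: L[1]=5 C[0]=2 → dur=5, Σ=14 | A=compute:t0 B=load:t1 [load-bound]
step 2: L[2]=7 C[1]=8 → dur=8, Σ=22 | A=load:t2 B=compute:t1 [compute-bound]
step 3: L[3]=8 C[2]=5 → dur=8, Σ=30 | A=compute:t2 B=load:t3 [load-bound]
step 4: L[4]=3 C[3]=3 → dur=3, Σ=33 | A=load:t4 B=compute:t3 [tied]
step 5: L[5]=6 C[4]=7 → dur=7, Σ=40 | A=compute:t4 B=load:t5 [compute-bound]
step 6: L[6]=5 C[5]=8 → dur=8, Σ=48 | A=load:t6 B=compute:t5 [compute-bound]
step 7: L[7]=2 C[6]=3 → dur=3, Σ=51 | A=compute:t6 B=load:t7 [compute-bound]
step 8: L[8]=9 C[7]=4 → dur=9, Σ=60 | A=load:t8 B=compute:t7 [load-bound]
step 9: C[8]=4 → dur=4, Σ=64 | A=compute:t8 B=idle [compute-only]

end_cycle[6] = 48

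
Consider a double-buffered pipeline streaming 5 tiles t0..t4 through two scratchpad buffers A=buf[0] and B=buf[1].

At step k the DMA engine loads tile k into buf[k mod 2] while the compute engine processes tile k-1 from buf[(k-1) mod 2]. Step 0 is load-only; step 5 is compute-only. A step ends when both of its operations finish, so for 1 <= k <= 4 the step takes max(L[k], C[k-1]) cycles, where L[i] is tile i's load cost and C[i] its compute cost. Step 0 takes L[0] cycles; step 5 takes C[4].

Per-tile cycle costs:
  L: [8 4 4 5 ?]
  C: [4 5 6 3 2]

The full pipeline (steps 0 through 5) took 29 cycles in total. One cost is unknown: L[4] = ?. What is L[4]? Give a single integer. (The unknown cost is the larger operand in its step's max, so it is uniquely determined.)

L[4] = 4

step 0: dur = L[0]=8 = 8
step 1: dur = max(L[1]=4, C[0]=4) = 4
step 2: dur = max(L[2]=4, C[1]=5) = 5
step 3: dur = max(L[3]=5, C[2]=6) = 6
step 4: dur = max(L[4]=?, C[3]=3) = L[4]  (unknown; binding)
step 5: dur = C[4]=2 = 2
sum of known step durations = 25
dur[4] = total - known = 29 - 25 = 4
L[4] is the binding max in step 4, so L[4] = dur[4] = 4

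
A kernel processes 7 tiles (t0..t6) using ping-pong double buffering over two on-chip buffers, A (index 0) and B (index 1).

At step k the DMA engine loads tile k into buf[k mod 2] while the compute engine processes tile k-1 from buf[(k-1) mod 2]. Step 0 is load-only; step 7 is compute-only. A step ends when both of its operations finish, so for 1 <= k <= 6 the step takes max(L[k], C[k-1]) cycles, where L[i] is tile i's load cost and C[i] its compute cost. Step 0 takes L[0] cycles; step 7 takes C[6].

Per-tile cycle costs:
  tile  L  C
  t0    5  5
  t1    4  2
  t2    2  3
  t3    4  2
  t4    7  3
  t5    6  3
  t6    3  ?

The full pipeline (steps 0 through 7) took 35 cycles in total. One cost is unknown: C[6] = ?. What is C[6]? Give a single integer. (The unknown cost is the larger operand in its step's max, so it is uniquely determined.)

step 0: dur = L[0]=5 = 5
step 1: dur = max(L[1]=4, C[0]=5) = 5
step 2: dur = max(L[2]=2, C[1]=2) = 2
step 3: dur = max(L[3]=4, C[2]=3) = 4
step 4: dur = max(L[4]=7, C[3]=2) = 7
step 5: dur = max(L[5]=6, C[4]=3) = 6
step 6: dur = max(L[6]=3, C[5]=3) = 3
step 7: dur = C[6]=? = C[6]  (unknown; binding)
sum of known step durations = 32
dur[7] = total - known = 35 - 32 = 3
C[6] is the binding max in step 7, so C[6] = dur[7] = 3

C[6] = 3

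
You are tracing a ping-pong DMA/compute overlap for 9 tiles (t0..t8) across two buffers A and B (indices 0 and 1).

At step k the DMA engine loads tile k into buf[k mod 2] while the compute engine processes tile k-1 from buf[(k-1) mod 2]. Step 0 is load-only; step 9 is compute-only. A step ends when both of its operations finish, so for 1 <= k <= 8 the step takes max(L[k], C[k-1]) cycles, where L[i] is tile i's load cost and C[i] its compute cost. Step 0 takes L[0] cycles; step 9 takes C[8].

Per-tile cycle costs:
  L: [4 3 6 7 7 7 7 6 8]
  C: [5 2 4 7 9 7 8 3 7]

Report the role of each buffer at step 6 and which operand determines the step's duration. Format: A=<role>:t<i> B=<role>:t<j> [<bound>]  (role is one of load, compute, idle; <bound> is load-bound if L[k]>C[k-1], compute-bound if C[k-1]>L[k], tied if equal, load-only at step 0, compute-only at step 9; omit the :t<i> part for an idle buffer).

step 6: A=load:t6 B=compute:t5 [tied]

  0. 4=4c; end=4; A:t0 B:-
  1. max(3,5)=5c; end=9; A:t0 B:t1
  2. max(6,2)=6c; end=15; A:t2 B:t1
  3. max(7,4)=7c; end=22; A:t2 B:t3
  4. max(7,7)=7c; end=29; A:t4 B:t3
  5. max(7,9)=9c; end=38; A:t4 B:t5
  6. max(7,7)=7c; end=45; A:t6 B:t5
  7. max(6,8)=8c; end=53; A:t6 B:t7
  8. max(8,3)=8c; end=61; A:t8 B:t7
  9. 7=7c; end=68; A:t8 B:t7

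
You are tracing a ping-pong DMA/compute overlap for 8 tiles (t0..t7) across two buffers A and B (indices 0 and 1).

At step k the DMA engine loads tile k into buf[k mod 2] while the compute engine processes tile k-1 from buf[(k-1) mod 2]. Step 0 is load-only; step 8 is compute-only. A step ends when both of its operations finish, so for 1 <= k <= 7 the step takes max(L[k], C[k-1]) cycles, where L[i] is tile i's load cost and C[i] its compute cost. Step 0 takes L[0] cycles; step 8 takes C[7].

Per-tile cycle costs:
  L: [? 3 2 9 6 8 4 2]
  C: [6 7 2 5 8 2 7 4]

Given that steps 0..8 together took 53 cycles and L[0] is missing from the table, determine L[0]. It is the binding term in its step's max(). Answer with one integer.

L[0] = 2

step 0 | dur = L[0]=? = L[0]  (unknown; binding)
step 1 | dur = max(L[1]=3, C[0]=6) = 6
step 2 | dur = max(L[2]=2, C[1]=7) = 7
step 3 | dur = max(L[3]=9, C[2]=2) = 9
step 4 | dur = max(L[4]=6, C[3]=5) = 6
step 5 | dur = max(L[5]=8, C[4]=8) = 8
step 6 | dur = max(L[6]=4, C[5]=2) = 4
step 7 | dur = max(L[7]=2, C[6]=7) = 7
step 8 | dur = C[7]=4 = 4
sum of known step durations = 51
dur[0] = total - known = 53 - 51 = 2
L[0] is the binding max in step 0, so L[0] = dur[0] = 2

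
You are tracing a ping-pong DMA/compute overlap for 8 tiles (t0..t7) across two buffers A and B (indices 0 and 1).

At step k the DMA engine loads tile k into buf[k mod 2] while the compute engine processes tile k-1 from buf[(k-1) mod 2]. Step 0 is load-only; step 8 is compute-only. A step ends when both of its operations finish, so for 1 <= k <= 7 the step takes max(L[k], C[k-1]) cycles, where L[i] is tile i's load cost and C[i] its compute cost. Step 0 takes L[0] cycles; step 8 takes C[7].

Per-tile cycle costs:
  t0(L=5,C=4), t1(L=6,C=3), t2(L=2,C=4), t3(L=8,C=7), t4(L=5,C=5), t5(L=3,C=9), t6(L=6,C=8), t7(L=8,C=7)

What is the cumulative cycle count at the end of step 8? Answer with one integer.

k=0 load=t0/5c comp=- wait=5 total=5
k=1 load=t1/6c comp=t0/4c wait=6 total=11
k=2 load=t2/2c comp=t1/3c wait=3 total=14
k=3 load=t3/8c comp=t2/4c wait=8 total=22
k=4 load=t4/5c comp=t3/7c wait=7 total=29
k=5 load=t5/3c comp=t4/5c wait=5 total=34
k=6 load=t6/6c comp=t5/9c wait=9 total=43
k=7 load=t7/8c comp=t6/8c wait=8 total=51
k=8 load=- comp=t7/7c wait=7 total=58

end_cycle[8] = 58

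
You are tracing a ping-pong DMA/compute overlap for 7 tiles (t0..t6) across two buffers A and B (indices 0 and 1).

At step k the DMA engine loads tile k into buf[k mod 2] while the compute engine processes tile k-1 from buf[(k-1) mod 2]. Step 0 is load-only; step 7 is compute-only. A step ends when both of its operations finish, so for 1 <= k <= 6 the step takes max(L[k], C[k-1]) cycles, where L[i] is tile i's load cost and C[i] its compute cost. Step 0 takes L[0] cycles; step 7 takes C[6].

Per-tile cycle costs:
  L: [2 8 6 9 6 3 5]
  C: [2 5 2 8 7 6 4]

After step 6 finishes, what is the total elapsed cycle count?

end_cycle[6] = 46

step 0: L[0]=2 → dur=2, Σ=2 | A=load:t0 B=idle [load-only]
step 1: L[1]=8 C[0]=2 → dur=8, Σ=10 | A=compute:t0 B=load:t1 [load-bound]
step 2: L[2]=6 C[1]=5 → dur=6, Σ=16 | A=load:t2 B=compute:t1 [load-bound]
step 3: L[3]=9 C[2]=2 → dur=9, Σ=25 | A=compute:t2 B=load:t3 [load-bound]
step 4: L[4]=6 C[3]=8 → dur=8, Σ=33 | A=load:t4 B=compute:t3 [compute-bound]
step 5: L[5]=3 C[4]=7 → dur=7, Σ=40 | A=compute:t4 B=load:t5 [compute-bound]
step 6: L[6]=5 C[5]=6 → dur=6, Σ=46 | A=load:t6 B=compute:t5 [compute-bound]
step 7: C[6]=4 → dur=4, Σ=50 | A=compute:t6 B=idle [compute-only]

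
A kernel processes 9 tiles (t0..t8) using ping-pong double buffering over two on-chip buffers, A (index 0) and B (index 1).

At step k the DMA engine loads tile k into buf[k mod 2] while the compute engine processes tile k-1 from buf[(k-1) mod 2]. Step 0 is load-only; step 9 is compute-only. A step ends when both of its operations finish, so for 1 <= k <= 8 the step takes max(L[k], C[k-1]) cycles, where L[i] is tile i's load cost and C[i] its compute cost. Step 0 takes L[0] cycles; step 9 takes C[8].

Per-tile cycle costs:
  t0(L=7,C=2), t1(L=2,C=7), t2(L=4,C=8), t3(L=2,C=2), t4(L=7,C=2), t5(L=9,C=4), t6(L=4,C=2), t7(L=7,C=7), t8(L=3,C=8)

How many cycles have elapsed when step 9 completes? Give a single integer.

end_cycle[9] = 66

k=0 load=t0/7c comp=- wait=7 total=7
k=1 load=t1/2c comp=t0/2c wait=2 total=9
k=2 load=t2/4c comp=t1/7c wait=7 total=16
k=3 load=t3/2c comp=t2/8c wait=8 total=24
k=4 load=t4/7c comp=t3/2c wait=7 total=31
k=5 load=t5/9c comp=t4/2c wait=9 total=40
k=6 load=t6/4c comp=t5/4c wait=4 total=44
k=7 load=t7/7c comp=t6/2c wait=7 total=51
k=8 load=t8/3c comp=t7/7c wait=7 total=58
k=9 load=- comp=t8/8c wait=8 total=66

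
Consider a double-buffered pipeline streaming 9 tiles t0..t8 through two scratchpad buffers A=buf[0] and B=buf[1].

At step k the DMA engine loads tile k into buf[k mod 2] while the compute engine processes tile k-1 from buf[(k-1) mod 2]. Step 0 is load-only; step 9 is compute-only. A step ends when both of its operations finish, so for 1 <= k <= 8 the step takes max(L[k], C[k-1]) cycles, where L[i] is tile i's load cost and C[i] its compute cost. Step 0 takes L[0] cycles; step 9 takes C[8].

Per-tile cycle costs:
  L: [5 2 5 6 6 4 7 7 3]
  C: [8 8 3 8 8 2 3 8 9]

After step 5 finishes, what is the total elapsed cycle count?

end_cycle[5] = 43

[0] DMA t0→A (5c) ∥ CU idle ⇒ 5c, clock 5
[1] DMA t1→B (2c) ∥ CU A:t0 (8c) ⇒ 8c, clock 13
[2] DMA t2→A (5c) ∥ CU B:t1 (8c) ⇒ 8c, clock 21
[3] DMA t3→B (6c) ∥ CU A:t2 (3c) ⇒ 6c, clock 27
[4] DMA t4→A (6c) ∥ CU B:t3 (8c) ⇒ 8c, clock 35
[5] DMA t5→B (4c) ∥ CU A:t4 (8c) ⇒ 8c, clock 43
[6] DMA t6→A (7c) ∥ CU B:t5 (2c) ⇒ 7c, clock 50
[7] DMA t7→B (7c) ∥ CU A:t6 (3c) ⇒ 7c, clock 57
[8] DMA t8→A (3c) ∥ CU B:t7 (8c) ⇒ 8c, clock 65
[9] DMA idle ∥ CU A:t8 (9c) ⇒ 9c, clock 74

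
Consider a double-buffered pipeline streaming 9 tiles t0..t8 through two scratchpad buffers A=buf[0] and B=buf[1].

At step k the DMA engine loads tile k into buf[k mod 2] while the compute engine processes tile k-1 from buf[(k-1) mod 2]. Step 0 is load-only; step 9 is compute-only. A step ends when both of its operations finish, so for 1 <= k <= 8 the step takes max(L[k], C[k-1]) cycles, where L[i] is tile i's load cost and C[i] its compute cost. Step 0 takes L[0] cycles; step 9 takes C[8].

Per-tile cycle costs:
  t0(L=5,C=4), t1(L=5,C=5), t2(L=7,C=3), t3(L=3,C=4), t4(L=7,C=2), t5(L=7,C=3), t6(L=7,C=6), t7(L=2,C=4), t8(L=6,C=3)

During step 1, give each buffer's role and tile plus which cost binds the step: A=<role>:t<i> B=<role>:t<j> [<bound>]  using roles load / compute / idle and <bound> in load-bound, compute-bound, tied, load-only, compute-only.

k=0 load=t0/5c comp=- wait=5 total=5
k=1 load=t1/5c comp=t0/4c wait=5 total=10
k=2 load=t2/7c comp=t1/5c wait=7 total=17
k=3 load=t3/3c comp=t2/3c wait=3 total=20
k=4 load=t4/7c comp=t3/4c wait=7 total=27
k=5 load=t5/7c comp=t4/2c wait=7 total=34
k=6 load=t6/7c comp=t5/3c wait=7 total=41
k=7 load=t7/2c comp=t6/6c wait=6 total=47
k=8 load=t8/6c comp=t7/4c wait=6 total=53
k=9 load=- comp=t8/3c wait=3 total=56

step 1: A=compute:t0 B=load:t1 [load-bound]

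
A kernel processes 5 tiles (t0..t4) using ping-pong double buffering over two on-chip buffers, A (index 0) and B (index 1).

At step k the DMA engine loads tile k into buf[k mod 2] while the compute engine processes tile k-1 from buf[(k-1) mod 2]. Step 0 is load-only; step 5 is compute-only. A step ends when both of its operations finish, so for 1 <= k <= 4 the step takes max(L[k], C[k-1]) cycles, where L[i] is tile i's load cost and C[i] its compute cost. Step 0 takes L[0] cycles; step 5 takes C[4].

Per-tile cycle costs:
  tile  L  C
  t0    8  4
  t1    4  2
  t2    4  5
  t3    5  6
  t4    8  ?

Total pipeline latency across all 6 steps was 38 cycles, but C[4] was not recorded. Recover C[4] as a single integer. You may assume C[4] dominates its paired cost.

C[4] = 9

step 0 = dur = L[0]=8 = 8
step 1 = dur = max(L[1]=4, C[0]=4) = 4
step 2 = dur = max(L[2]=4, C[1]=2) = 4
step 3 = dur = max(L[3]=5, C[2]=5) = 5
step 4 = dur = max(L[4]=8, C[3]=6) = 8
step 5 = dur = C[4]=? = C[4]  (unknown; binding)
sum of known step durations = 29
dur[5] = total - known = 38 - 29 = 9
C[4] is the binding max in step 5, so C[4] = dur[5] = 9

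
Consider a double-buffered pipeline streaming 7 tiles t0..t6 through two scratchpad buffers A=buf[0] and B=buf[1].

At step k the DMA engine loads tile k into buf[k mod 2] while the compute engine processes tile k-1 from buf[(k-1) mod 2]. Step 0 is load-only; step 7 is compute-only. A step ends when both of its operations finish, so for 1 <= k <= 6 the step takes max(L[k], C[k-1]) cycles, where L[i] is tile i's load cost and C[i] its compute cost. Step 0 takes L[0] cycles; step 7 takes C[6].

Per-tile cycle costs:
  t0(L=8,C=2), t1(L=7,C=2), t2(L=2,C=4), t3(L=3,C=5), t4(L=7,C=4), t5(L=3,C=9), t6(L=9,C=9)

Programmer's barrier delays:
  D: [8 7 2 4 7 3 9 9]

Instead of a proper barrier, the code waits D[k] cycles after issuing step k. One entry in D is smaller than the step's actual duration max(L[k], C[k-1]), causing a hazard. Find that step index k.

hazard at step 5

step 0: need L[0]=8 = 8; D[0]=8 ok
step 1: need max(L[1]=7,C[0]=2) = 7; D[1]=7 ok
step 2: need max(L[2]=2,C[1]=2) = 2; D[2]=2 ok
step 3: need max(L[3]=3,C[2]=4) = 4; D[3]=4 ok
step 4: need max(L[4]=7,C[3]=5) = 7; D[4]=7 ok
step 5: need max(L[5]=3,C[4]=4) = 4; D[5]=3 SHORT
step 6: need max(L[6]=9,C[5]=9) = 9; D[6]=9 ok
step 7: need C[6]=9 = 9; D[7]=9 ok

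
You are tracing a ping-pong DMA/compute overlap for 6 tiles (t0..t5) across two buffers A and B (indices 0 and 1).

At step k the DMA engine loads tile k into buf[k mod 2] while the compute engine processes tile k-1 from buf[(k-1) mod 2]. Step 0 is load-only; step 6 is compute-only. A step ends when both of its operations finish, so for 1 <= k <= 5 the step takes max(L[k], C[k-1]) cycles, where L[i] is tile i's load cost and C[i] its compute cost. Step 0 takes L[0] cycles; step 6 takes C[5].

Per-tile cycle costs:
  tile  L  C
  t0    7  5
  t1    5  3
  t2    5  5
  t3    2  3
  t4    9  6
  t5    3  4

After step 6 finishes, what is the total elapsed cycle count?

end_cycle[6] = 41

k=0 load=t0/7c comp=- wait=7 total=7
k=1 load=t1/5c comp=t0/5c wait=5 total=12
k=2 load=t2/5c comp=t1/3c wait=5 total=17
k=3 load=t3/2c comp=t2/5c wait=5 total=22
k=4 load=t4/9c comp=t3/3c wait=9 total=31
k=5 load=t5/3c comp=t4/6c wait=6 total=37
k=6 load=- comp=t5/4c wait=4 total=41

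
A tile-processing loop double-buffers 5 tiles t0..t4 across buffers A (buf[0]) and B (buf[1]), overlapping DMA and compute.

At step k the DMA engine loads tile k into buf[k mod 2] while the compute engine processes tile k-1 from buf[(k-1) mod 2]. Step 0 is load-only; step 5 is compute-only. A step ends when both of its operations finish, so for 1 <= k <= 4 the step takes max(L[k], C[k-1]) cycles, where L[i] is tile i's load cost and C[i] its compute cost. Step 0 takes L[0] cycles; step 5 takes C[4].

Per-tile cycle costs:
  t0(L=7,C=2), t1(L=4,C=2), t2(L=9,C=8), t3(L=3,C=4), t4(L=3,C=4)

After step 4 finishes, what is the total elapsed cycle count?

k=0 load=t0/7c comp=- wait=7 total=7
k=1 load=t1/4c comp=t0/2c wait=4 total=11
k=2 load=t2/9c comp=t1/2c wait=9 total=20
k=3 load=t3/3c comp=t2/8c wait=8 total=28
k=4 load=t4/3c comp=t3/4c wait=4 total=32
k=5 load=- comp=t4/4c wait=4 total=36

end_cycle[4] = 32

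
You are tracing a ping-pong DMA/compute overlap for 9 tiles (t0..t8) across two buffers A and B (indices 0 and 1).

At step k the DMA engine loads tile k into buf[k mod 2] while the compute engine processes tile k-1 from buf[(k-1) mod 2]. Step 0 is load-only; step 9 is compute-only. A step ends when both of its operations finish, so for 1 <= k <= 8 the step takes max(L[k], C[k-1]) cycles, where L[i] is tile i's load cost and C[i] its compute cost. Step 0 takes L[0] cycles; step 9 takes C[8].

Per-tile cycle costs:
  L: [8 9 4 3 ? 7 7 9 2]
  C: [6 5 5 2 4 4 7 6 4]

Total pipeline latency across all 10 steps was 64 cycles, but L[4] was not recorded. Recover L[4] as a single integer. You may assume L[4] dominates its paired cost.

L[4] = 4

step 0 | dur = L[0]=8 = 8
step 1 | dur = max(L[1]=9, C[0]=6) = 9
step 2 | dur = max(L[2]=4, C[1]=5) = 5
step 3 | dur = max(L[3]=3, C[2]=5) = 5
step 4 | dur = max(L[4]=?, C[3]=2) = L[4]  (unknown; binding)
step 5 | dur = max(L[5]=7, C[4]=4) = 7
step 6 | dur = max(L[6]=7, C[5]=4) = 7
step 7 | dur = max(L[7]=9, C[6]=7) = 9
step 8 | dur = max(L[8]=2, C[7]=6) = 6
step 9 | dur = C[8]=4 = 4
sum of known step durations = 60
dur[4] = total - known = 64 - 60 = 4
L[4] is the binding max in step 4, so L[4] = dur[4] = 4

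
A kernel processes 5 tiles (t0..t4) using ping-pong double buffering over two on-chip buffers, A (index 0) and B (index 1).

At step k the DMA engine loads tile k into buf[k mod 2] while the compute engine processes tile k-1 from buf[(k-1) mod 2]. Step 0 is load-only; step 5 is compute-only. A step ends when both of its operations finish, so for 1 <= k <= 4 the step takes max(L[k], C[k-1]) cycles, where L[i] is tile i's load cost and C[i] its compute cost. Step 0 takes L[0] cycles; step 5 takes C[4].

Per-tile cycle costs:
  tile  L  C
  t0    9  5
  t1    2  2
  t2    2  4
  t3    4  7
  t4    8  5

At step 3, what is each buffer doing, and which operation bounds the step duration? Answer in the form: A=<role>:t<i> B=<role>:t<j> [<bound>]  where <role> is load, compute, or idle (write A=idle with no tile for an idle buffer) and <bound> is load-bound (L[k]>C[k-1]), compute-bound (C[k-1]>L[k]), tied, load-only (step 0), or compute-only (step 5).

  0. 9=9c; end=9; A:t0 B:-
  1. max(2,5)=5c; end=14; A:t0 B:t1
  2. max(2,2)=2c; end=16; A:t2 B:t1
  3. max(4,4)=4c; end=20; A:t2 B:t3
  4. max(8,7)=8c; end=28; A:t4 B:t3
  5. 5=5c; end=33; A:t4 B:t3

step 3: A=compute:t2 B=load:t3 [tied]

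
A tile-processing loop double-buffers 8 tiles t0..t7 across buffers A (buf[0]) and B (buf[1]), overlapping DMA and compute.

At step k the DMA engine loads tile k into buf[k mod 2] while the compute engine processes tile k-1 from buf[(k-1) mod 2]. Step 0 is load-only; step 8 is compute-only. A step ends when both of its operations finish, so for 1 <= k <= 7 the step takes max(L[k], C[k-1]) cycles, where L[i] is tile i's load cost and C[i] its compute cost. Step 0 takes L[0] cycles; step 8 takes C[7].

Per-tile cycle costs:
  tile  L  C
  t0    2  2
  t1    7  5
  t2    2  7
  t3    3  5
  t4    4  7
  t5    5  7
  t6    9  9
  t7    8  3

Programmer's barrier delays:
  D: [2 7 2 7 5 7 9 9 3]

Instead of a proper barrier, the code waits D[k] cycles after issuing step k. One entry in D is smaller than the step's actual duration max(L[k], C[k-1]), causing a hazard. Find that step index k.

step 0: need L[0]=2 = 2; D[0]=2 ok
step 1: need max(L[1]=7,C[0]=2) = 7; D[1]=7 ok
step 2: need max(L[2]=2,C[1]=5) = 5; D[2]=2 SHORT
step 3: need max(L[3]=3,C[2]=7) = 7; D[3]=7 ok
step 4: need max(L[4]=4,C[3]=5) = 5; D[4]=5 ok
step 5: need max(L[5]=5,C[4]=7) = 7; D[5]=7 ok
step 6: need max(L[6]=9,C[5]=7) = 9; D[6]=9 ok
step 7: need max(L[7]=8,C[6]=9) = 9; D[7]=9 ok
step 8: need C[7]=3 = 3; D[8]=3 ok

hazard at step 2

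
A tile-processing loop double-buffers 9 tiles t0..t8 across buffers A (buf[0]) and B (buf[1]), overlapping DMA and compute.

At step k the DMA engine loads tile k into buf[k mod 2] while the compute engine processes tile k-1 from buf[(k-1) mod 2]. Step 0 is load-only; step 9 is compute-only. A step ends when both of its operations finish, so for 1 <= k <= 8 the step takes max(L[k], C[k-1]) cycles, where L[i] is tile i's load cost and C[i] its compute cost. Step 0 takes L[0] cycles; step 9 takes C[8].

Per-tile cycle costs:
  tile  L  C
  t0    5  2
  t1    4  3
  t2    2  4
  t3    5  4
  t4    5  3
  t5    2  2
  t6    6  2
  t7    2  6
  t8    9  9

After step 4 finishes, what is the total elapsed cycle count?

k=0 load=t0/5c comp=- wait=5 total=5
k=1 load=t1/4c comp=t0/2c wait=4 total=9
k=2 load=t2/2c comp=t1/3c wait=3 total=12
k=3 load=t3/5c comp=t2/4c wait=5 total=17
k=4 load=t4/5c comp=t3/4c wait=5 total=22
k=5 load=t5/2c comp=t4/3c wait=3 total=25
k=6 load=t6/6c comp=t5/2c wait=6 total=31
k=7 load=t7/2c comp=t6/2c wait=2 total=33
k=8 load=t8/9c comp=t7/6c wait=9 total=42
k=9 load=- comp=t8/9c wait=9 total=51

end_cycle[4] = 22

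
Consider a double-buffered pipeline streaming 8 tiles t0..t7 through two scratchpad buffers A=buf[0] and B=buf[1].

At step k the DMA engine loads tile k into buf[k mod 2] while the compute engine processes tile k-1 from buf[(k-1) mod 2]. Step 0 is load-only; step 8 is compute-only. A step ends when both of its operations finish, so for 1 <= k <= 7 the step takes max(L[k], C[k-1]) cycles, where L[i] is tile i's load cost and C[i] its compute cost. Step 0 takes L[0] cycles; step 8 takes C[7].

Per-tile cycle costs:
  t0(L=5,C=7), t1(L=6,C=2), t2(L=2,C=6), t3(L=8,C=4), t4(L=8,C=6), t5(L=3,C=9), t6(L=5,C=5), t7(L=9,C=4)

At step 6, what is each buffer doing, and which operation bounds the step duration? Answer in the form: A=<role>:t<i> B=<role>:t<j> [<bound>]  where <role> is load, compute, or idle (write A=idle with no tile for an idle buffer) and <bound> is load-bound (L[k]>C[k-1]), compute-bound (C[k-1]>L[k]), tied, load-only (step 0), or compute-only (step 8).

step 6: A=load:t6 B=compute:t5 [compute-bound]

[0] DMA t0→A (5c) ∥ CU idle ⇒ 5c, clock 5
[1] DMA t1→B (6c) ∥ CU A:t0 (7c) ⇒ 7c, clock 12
[2] DMA t2→A (2c) ∥ CU B:t1 (2c) ⇒ 2c, clock 14
[3] DMA t3→B (8c) ∥ CU A:t2 (6c) ⇒ 8c, clock 22
[4] DMA t4→A (8c) ∥ CU B:t3 (4c) ⇒ 8c, clock 30
[5] DMA t5→B (3c) ∥ CU A:t4 (6c) ⇒ 6c, clock 36
[6] DMA t6→A (5c) ∥ CU B:t5 (9c) ⇒ 9c, clock 45
[7] DMA t7→B (9c) ∥ CU A:t6 (5c) ⇒ 9c, clock 54
[8] DMA idle ∥ CU B:t7 (4c) ⇒ 4c, clock 58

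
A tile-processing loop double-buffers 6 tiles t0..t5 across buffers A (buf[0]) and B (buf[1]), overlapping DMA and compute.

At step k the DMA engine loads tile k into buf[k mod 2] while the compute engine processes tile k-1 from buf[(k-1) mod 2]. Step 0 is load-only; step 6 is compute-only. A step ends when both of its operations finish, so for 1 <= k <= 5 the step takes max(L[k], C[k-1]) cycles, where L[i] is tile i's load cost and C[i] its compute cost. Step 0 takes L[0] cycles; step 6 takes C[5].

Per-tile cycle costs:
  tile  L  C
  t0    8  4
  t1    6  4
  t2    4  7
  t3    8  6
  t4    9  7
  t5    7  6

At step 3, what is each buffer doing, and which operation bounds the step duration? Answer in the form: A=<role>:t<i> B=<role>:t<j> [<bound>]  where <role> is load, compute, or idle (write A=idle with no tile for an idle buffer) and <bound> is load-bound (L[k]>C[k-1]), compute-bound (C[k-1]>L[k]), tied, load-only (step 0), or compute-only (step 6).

step 3: A=compute:t2 B=load:t3 [load-bound]

step 0: L[0]=8 → dur=8, Σ=8 | A=load:t0 B=idle [load-only]
step 1: L[1]=6 C[0]=4 → dur=6, Σ=14 | A=compute:t0 B=load:t1 [load-bound]
step 2: L[2]=4 C[1]=4 → dur=4, Σ=18 | A=load:t2 B=compute:t1 [tied]
step 3: L[3]=8 C[2]=7 → dur=8, Σ=26 | A=compute:t2 B=load:t3 [load-bound]
step 4: L[4]=9 C[3]=6 → dur=9, Σ=35 | A=load:t4 B=compute:t3 [load-bound]
step 5: L[5]=7 C[4]=7 → dur=7, Σ=42 | A=compute:t4 B=load:t5 [tied]
step 6: C[5]=6 → dur=6, Σ=48 | A=idle B=compute:t5 [compute-only]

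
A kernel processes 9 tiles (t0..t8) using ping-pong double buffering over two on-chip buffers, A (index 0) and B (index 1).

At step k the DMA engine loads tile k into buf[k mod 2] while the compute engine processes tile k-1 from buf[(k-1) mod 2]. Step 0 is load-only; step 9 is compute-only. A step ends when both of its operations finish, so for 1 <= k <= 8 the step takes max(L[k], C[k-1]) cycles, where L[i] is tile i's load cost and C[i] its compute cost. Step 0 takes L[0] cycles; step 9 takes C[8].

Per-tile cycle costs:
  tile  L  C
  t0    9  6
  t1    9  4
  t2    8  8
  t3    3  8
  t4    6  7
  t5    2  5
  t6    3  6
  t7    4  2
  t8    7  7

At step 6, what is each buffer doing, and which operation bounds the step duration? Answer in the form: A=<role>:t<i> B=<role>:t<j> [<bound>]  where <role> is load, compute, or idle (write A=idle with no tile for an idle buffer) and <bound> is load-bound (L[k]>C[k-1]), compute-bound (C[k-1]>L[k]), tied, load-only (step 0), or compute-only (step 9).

step 0: L[0]=9 → dur=9, Σ=9 | A=load:t0 B=idle [load-only]
step 1: L[1]=9 C[0]=6 → dur=9, Σ=18 | A=compute:t0 B=load:t1 [load-bound]
step 2: L[2]=8 C[1]=4 → dur=8, Σ=26 | A=load:t2 B=compute:t1 [load-bound]
step 3: L[3]=3 C[2]=8 → dur=8, Σ=34 | A=compute:t2 B=load:t3 [compute-bound]
step 4: L[4]=6 C[3]=8 → dur=8, Σ=42 | A=load:t4 B=compute:t3 [compute-bound]
step 5: L[5]=2 C[4]=7 → dur=7, Σ=49 | A=compute:t4 B=load:t5 [compute-bound]
step 6: L[6]=3 C[5]=5 → dur=5, Σ=54 | A=load:t6 B=compute:t5 [compute-bound]
step 7: L[7]=4 C[6]=6 → dur=6, Σ=60 | A=compute:t6 B=load:t7 [compute-bound]
step 8: L[8]=7 C[7]=2 → dur=7, Σ=67 | A=load:t8 B=compute:t7 [load-bound]
step 9: C[8]=7 → dur=7, Σ=74 | A=compute:t8 B=idle [compute-only]

step 6: A=load:t6 B=compute:t5 [compute-bound]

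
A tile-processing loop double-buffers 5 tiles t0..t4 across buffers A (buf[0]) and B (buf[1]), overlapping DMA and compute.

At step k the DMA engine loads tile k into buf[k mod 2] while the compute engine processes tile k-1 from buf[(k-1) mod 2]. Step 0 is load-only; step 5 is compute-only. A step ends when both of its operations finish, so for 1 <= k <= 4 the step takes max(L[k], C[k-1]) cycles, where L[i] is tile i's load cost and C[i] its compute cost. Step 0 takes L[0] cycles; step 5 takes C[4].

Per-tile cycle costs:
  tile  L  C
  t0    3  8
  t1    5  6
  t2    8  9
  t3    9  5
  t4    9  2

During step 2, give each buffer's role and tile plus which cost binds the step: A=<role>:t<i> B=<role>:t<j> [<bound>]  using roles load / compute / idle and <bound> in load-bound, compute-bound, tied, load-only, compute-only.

k=0 load=t0/3c comp=- wait=3 total=3
k=1 load=t1/5c comp=t0/8c wait=8 total=11
k=2 load=t2/8c comp=t1/6c wait=8 total=19
k=3 load=t3/9c comp=t2/9c wait=9 total=28
k=4 load=t4/9c comp=t3/5c wait=9 total=37
k=5 load=- comp=t4/2c wait=2 total=39

step 2: A=load:t2 B=compute:t1 [load-bound]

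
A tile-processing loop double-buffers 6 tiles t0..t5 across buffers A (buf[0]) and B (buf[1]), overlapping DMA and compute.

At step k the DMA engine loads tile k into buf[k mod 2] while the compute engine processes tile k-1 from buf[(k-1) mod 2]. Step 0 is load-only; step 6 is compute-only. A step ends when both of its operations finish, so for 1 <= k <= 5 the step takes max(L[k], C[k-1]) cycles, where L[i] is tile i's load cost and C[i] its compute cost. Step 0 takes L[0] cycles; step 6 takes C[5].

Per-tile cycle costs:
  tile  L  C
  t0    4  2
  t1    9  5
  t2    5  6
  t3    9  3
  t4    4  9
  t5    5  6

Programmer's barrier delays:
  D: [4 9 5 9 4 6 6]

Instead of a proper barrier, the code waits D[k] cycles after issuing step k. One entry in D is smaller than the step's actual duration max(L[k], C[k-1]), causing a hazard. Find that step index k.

[0] required=L[0]=4=4 vs D=4 ok
[1] required=max(L[1]=9,C[0]=2)=9 vs D=9 ok
[2] required=max(L[2]=5,C[1]=5)=5 vs D=5 ok
[3] required=max(L[3]=9,C[2]=6)=9 vs D=9 ok
[4] required=max(L[4]=4,C[3]=3)=4 vs D=4 ok
[5] required=max(L[5]=5,C[4]=9)=9 vs D=6 SHORT
[6] required=C[5]=6=6 vs D=6 ok

hazard at step 5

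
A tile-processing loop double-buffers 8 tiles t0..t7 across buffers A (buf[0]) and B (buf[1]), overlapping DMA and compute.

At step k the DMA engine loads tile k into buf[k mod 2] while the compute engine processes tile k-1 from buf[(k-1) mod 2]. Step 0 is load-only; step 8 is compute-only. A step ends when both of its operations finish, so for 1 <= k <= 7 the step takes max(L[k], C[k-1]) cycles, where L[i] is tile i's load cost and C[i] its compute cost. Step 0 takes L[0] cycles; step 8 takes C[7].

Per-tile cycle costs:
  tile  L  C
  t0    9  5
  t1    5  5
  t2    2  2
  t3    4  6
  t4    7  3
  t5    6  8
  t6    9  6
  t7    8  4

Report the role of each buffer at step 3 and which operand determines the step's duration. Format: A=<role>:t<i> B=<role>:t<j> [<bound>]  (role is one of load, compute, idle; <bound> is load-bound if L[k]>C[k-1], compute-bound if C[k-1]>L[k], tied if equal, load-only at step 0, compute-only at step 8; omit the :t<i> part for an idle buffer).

k=0 load=t0/9c comp=- wait=9 total=9
k=1 load=t1/5c comp=t0/5c wait=5 total=14
k=2 load=t2/2c comp=t1/5c wait=5 total=19
k=3 load=t3/4c comp=t2/2c wait=4 total=23
k=4 load=t4/7c comp=t3/6c wait=7 total=30
k=5 load=t5/6c comp=t4/3c wait=6 total=36
k=6 load=t6/9c comp=t5/8c wait=9 total=45
k=7 load=t7/8c comp=t6/6c wait=8 total=53
k=8 load=- comp=t7/4c wait=4 total=57

step 3: A=compute:t2 B=load:t3 [load-bound]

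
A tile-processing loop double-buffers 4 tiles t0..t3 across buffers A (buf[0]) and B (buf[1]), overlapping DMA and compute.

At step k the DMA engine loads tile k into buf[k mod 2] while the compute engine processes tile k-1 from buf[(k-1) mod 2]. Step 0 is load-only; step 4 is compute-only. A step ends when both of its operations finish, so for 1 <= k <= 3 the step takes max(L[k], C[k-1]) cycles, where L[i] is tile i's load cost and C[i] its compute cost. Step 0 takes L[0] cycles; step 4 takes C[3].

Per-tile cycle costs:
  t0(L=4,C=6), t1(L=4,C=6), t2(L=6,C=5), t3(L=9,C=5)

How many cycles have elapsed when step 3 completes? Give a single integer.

  0. 4=4c; end=4; A:t0 B:-
  1. max(4,6)=6c; end=10; A:t0 B:t1
  2. max(6,6)=6c; end=16; A:t2 B:t1
  3. max(9,5)=9c; end=25; A:t2 B:t3
  4. 5=5c; end=30; A:t2 B:t3

end_cycle[3] = 25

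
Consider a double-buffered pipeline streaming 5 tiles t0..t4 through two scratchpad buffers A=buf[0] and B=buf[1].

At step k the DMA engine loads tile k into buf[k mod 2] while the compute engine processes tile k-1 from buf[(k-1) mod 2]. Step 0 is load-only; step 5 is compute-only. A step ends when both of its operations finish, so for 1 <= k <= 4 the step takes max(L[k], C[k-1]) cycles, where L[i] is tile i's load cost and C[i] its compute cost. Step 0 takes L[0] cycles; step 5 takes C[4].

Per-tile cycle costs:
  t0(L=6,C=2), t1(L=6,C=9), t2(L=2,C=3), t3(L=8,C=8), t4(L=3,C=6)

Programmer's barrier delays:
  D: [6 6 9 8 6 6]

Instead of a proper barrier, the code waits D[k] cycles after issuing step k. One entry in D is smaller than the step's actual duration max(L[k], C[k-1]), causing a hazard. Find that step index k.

k=0 barrier L[0]=6→6c, D[0]=6 ok
k=1 barrier max(L[1]=6,C[0]=2)→6c, D[1]=6 ok
k=2 barrier max(L[2]=2,C[1]=9)→9c, D[2]=9 ok
k=3 barrier max(L[3]=8,C[2]=3)→8c, D[3]=8 ok
k=4 barrier max(L[4]=3,C[3]=8)→8c, D[4]=6 SHORT
k=5 barrier C[4]=6→6c, D[5]=6 ok

hazard at step 4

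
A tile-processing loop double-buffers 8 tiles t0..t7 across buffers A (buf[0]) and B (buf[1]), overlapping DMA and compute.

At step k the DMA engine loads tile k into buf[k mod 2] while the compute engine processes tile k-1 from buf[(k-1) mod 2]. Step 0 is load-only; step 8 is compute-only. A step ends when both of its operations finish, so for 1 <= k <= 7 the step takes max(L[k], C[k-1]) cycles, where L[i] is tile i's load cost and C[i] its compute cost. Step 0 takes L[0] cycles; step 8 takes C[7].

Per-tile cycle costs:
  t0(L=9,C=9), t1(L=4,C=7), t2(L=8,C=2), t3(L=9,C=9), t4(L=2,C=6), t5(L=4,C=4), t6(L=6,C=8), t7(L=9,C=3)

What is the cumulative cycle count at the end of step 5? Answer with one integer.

end_cycle[5] = 50

  0. 9=9c; end=9; A:t0 B:-
  1. max(4,9)=9c; end=18; A:t0 B:t1
  2. max(8,7)=8c; end=26; A:t2 B:t1
  3. max(9,2)=9c; end=35; A:t2 B:t3
  4. max(2,9)=9c; end=44; A:t4 B:t3
  5. max(4,6)=6c; end=50; A:t4 B:t5
  6. max(6,4)=6c; end=56; A:t6 B:t5
  7. max(9,8)=9c; end=65; A:t6 B:t7
  8. 3=3c; end=68; A:t6 B:t7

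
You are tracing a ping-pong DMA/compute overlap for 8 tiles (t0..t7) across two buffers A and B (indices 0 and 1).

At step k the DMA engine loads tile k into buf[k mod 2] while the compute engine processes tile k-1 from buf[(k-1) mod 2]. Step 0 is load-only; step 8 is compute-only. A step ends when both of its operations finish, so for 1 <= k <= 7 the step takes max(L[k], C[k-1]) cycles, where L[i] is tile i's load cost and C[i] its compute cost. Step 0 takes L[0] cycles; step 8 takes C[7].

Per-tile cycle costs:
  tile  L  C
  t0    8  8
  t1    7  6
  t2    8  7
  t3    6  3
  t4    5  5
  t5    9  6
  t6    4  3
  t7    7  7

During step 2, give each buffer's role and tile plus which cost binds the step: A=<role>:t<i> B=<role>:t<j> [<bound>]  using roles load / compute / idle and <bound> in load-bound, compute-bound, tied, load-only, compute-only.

step 0: L[0]=8 → dur=8, Σ=8 | A=load:t0 B=idle [load-only]
step 1: L[1]=7 C[0]=8 → dur=8, Σ=16 | A=compute:t0 B=load:t1 [compute-bound]
step 2: L[2]=8 C[1]=6 → dur=8, Σ=24 | A=load:t2 B=compute:t1 [load-bound]
step 3: L[3]=6 C[2]=7 → dur=7, Σ=31 | A=compute:t2 B=load:t3 [compute-bound]
step 4: L[4]=5 C[3]=3 → dur=5, Σ=36 | A=load:t4 B=compute:t3 [load-bound]
step 5: L[5]=9 C[4]=5 → dur=9, Σ=45 | A=compute:t4 B=load:t5 [load-bound]
step 6: L[6]=4 C[5]=6 → dur=6, Σ=51 | A=load:t6 B=compute:t5 [compute-bound]
step 7: L[7]=7 C[6]=3 → dur=7, Σ=58 | A=compute:t6 B=load:t7 [load-bound]
step 8: C[7]=7 → dur=7, Σ=65 | A=idle B=compute:t7 [compute-only]

step 2: A=load:t2 B=compute:t1 [load-bound]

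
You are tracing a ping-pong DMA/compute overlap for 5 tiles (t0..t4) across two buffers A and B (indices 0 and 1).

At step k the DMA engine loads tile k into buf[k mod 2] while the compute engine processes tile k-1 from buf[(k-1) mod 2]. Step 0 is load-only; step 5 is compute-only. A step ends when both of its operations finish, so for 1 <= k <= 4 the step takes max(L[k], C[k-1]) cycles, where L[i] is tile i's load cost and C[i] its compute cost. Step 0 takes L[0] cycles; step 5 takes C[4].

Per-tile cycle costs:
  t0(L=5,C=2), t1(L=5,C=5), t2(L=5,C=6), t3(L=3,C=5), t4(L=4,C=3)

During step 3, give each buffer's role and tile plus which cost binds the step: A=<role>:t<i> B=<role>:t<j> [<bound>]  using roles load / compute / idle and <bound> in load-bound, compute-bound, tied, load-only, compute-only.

step 3: A=compute:t2 B=load:t3 [compute-bound]

step 0: L[0]=5 → dur=5, Σ=5 | A=load:t0 B=idle [load-only]
step 1: L[1]=5 C[0]=2 → dur=5, Σ=10 | A=compute:t0 B=load:t1 [load-bound]
step 2: L[2]=5 C[1]=5 → dur=5, Σ=15 | A=load:t2 B=compute:t1 [tied]
step 3: L[3]=3 C[2]=6 → dur=6, Σ=21 | A=compute:t2 B=load:t3 [compute-bound]
step 4: L[4]=4 C[3]=5 → dur=5, Σ=26 | A=load:t4 B=compute:t3 [compute-bound]
step 5: C[4]=3 → dur=3, Σ=29 | A=compute:t4 B=idle [compute-only]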